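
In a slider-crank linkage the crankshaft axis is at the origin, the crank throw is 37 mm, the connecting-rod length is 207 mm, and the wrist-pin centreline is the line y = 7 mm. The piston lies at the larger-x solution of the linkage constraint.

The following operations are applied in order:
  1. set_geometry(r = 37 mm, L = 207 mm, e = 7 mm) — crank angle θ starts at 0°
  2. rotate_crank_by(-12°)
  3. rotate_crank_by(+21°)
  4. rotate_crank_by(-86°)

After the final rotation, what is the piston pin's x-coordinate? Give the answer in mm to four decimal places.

set_geometry: r = 37 mm, L = 207 mm, e = 7 mm; θ ← 0°
rotate_crank_by(-12°): θ ← 0° -12° = -12°
rotate_crank_by(+21°): θ ← -12° +21° = 9°
rotate_crank_by(-86°): θ ← 9° -86° = -77°
crank pin P = (r cos θ, r sin θ) = (8.323189, -36.051692)
h = r sin θ − e = -36.051692 − 7 = -43.051692
x = r cos θ + √(L² − h²) = 8.323189 + √(42849.0 − 1853.4482) = 8.323189 + 202.473583 = 210.796772

210.7968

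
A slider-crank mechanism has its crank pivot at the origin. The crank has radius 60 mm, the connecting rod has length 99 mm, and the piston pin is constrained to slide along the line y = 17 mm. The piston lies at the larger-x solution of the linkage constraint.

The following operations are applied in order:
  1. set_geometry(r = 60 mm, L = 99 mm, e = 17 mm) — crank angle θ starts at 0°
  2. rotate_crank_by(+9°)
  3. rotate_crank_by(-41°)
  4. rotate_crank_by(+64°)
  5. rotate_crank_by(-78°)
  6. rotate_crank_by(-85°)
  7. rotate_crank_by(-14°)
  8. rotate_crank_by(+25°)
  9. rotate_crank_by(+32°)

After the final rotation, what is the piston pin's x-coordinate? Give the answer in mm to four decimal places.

64.3646

set_geometry: r = 60 mm, L = 99 mm, e = 17 mm; θ ← 0°
rotate_crank_by(+9°): θ ← 0° +9° = 9°
rotate_crank_by(-41°): θ ← 9° -41° = -32°
rotate_crank_by(+64°): θ ← -32° +64° = 32°
rotate_crank_by(-78°): θ ← 32° -78° = -46°
rotate_crank_by(-85°): θ ← -46° -85° = -131°
rotate_crank_by(-14°): θ ← -131° -14° = -145°
rotate_crank_by(+25°): θ ← -145° +25° = -120°
rotate_crank_by(+32°): θ ← -120° +32° = -88°
crank pin P = (r cos θ, r sin θ) = (2.093970, -59.963450)
h = r sin θ − e = -59.963450 − 17 = -76.963450
x = r cos θ + √(L² − h²) = 2.093970 + √(9801.0 − 5923.3726) = 2.093970 + 62.270598 = 64.364568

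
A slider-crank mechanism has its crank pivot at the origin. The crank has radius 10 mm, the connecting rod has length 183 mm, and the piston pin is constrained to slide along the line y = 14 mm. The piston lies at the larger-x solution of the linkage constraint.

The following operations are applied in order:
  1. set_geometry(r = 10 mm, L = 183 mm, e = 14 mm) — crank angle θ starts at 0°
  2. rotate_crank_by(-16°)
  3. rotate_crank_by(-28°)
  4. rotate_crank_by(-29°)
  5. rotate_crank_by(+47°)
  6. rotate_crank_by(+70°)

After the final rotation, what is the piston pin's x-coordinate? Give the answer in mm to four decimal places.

set_geometry: r = 10 mm, L = 183 mm, e = 14 mm; θ ← 0°
rotate_crank_by(-16°): θ ← 0° -16° = -16°
rotate_crank_by(-28°): θ ← -16° -28° = -44°
rotate_crank_by(-29°): θ ← -44° -29° = -73°
rotate_crank_by(+47°): θ ← -73° +47° = -26°
rotate_crank_by(+70°): θ ← -26° +70° = 44°
crank pin P = (r cos θ, r sin θ) = (7.193398, 6.946584)
h = r sin θ − e = 6.946584 − 14 = -7.053416
x = r cos θ + √(L² − h²) = 7.193398 + √(33489.0 − 49.7507) = 7.193398 + 182.864019 = 190.057417

190.0574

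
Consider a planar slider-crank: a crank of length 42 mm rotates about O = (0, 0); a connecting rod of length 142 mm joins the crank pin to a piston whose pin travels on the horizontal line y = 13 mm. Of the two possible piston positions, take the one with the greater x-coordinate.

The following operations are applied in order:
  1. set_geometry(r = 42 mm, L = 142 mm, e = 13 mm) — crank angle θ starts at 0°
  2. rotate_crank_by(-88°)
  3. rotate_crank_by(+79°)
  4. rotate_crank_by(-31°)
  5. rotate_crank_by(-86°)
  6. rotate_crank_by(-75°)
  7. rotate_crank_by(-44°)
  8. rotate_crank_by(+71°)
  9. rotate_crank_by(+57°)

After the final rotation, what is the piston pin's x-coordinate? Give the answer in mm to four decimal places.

113.6788

set_geometry: r = 42 mm, L = 142 mm, e = 13 mm; θ ← 0°
rotate_crank_by(-88°): θ ← 0° -88° = -88°
rotate_crank_by(+79°): θ ← -88° +79° = -9°
rotate_crank_by(-31°): θ ← -9° -31° = -40°
rotate_crank_by(-86°): θ ← -40° -86° = -126°
rotate_crank_by(-75°): θ ← -126° -75° = -201°
rotate_crank_by(-44°): θ ← -201° -44° = -245°
rotate_crank_by(+71°): θ ← -245° +71° = -174°
rotate_crank_by(+57°): θ ← -174° +57° = -117°
crank pin P = (r cos θ, r sin θ) = (-19.067601, -37.422274)
h = r sin θ − e = -37.422274 − 13 = -50.422274
x = r cos θ + √(L² − h²) = -19.067601 + √(20164.0 − 2542.4057) = -19.067601 + 132.746353 = 113.678752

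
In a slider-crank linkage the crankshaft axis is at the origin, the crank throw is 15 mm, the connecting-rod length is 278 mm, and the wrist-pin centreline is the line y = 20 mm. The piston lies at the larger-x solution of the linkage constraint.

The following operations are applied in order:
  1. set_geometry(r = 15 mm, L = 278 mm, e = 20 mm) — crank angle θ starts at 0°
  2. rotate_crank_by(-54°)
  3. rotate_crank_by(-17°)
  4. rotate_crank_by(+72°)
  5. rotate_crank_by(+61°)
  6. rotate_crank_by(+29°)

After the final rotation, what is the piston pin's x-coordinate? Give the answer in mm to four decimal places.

277.6932

set_geometry: r = 15 mm, L = 278 mm, e = 20 mm; θ ← 0°
rotate_crank_by(-54°): θ ← 0° -54° = -54°
rotate_crank_by(-17°): θ ← -54° -17° = -71°
rotate_crank_by(+72°): θ ← -71° +72° = 1°
rotate_crank_by(+61°): θ ← 1° +61° = 62°
rotate_crank_by(+29°): θ ← 62° +29° = 91°
crank pin P = (r cos θ, r sin θ) = (-0.261786, 14.997715)
h = r sin θ − e = 14.997715 − 20 = -5.002285
x = r cos θ + √(L² − h²) = -0.261786 + √(77284.0 − 25.0229) = -0.261786 + 277.954991 = 277.693205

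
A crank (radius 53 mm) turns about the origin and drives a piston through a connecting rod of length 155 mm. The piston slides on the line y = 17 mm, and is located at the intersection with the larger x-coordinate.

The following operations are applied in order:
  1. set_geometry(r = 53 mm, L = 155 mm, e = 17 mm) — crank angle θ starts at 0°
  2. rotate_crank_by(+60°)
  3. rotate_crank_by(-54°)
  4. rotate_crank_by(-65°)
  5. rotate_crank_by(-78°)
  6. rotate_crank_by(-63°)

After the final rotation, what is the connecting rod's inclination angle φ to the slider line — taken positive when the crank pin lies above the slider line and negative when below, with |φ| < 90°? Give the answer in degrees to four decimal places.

0.4166

set_geometry: r = 53 mm, L = 155 mm, e = 17 mm; θ ← 0°
rotate_crank_by(+60°): θ ← 0° +60° = 60°
rotate_crank_by(-54°): θ ← 60° -54° = 6°
rotate_crank_by(-65°): θ ← 6° -65° = -59°
rotate_crank_by(-78°): θ ← -59° -78° = -137°
rotate_crank_by(-63°): θ ← -137° -63° = -200°
crank pin P = (r cos θ, r sin θ) = (-49.803709, 18.127068)
h = r sin θ − e = 18.127068 − 17 = 1.127068
sin φ = h / L = 1.127068 / 155 = 0.00727140
φ = arcsin(0.00727140) = 0.416624°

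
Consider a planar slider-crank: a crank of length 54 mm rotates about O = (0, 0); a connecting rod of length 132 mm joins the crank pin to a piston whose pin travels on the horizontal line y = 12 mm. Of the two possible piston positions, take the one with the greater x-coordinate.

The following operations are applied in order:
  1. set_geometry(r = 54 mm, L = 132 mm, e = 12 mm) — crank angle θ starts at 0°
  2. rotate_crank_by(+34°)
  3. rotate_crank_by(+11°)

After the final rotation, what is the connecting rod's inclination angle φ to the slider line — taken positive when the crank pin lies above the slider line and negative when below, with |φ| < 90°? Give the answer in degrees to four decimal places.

set_geometry: r = 54 mm, L = 132 mm, e = 12 mm; θ ← 0°
rotate_crank_by(+34°): θ ← 0° +34° = 34°
rotate_crank_by(+11°): θ ← 34° +11° = 45°
crank pin P = (r cos θ, r sin θ) = (38.183766, 38.183766)
h = r sin θ − e = 38.183766 − 12 = 26.183766
sin φ = h / L = 26.183766 / 132 = 0.19836187
φ = arcsin(0.19836187) = 11.441182°

11.4412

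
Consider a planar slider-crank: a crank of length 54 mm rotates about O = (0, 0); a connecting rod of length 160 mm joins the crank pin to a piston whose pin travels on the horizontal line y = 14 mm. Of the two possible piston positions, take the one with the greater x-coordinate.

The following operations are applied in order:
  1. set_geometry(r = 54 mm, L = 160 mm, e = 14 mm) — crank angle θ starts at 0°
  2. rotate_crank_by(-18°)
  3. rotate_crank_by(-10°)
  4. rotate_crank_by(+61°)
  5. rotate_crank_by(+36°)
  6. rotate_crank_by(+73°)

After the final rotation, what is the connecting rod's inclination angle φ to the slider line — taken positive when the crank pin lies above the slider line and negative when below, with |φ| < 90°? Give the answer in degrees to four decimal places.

6.9086

set_geometry: r = 54 mm, L = 160 mm, e = 14 mm; θ ← 0°
rotate_crank_by(-18°): θ ← 0° -18° = -18°
rotate_crank_by(-10°): θ ← -18° -10° = -28°
rotate_crank_by(+61°): θ ← -28° +61° = 33°
rotate_crank_by(+36°): θ ← 33° +36° = 69°
rotate_crank_by(+73°): θ ← 69° +73° = 142°
crank pin P = (r cos θ, r sin θ) = (-42.552581, 33.245720)
h = r sin θ − e = 33.245720 − 14 = 19.245720
sin φ = h / L = 19.245720 / 160 = 0.12028575
φ = arcsin(0.12028575) = 6.908594°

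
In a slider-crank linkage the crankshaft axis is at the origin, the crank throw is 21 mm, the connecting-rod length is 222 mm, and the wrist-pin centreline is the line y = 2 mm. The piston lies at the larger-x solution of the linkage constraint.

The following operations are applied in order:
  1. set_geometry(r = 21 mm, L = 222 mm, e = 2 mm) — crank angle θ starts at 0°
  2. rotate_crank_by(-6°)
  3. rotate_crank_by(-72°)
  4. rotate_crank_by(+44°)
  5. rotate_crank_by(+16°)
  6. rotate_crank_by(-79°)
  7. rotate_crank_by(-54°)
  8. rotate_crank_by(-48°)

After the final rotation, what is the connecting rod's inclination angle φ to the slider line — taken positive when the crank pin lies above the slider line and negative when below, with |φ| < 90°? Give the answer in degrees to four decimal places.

1.2485

set_geometry: r = 21 mm, L = 222 mm, e = 2 mm; θ ← 0°
rotate_crank_by(-6°): θ ← 0° -6° = -6°
rotate_crank_by(-72°): θ ← -6° -72° = -78°
rotate_crank_by(+44°): θ ← -78° +44° = -34°
rotate_crank_by(+16°): θ ← -34° +16° = -18°
rotate_crank_by(-79°): θ ← -18° -79° = -97°
rotate_crank_by(-54°): θ ← -97° -54° = -151°
rotate_crank_by(-48°): θ ← -151° -48° = -199°
crank pin P = (r cos θ, r sin θ) = (-19.855890, 6.836931)
h = r sin θ − e = 6.836931 − 2 = 4.836931
sin φ = h / L = 4.836931 / 222 = 0.02178798
φ = arcsin(0.02178798) = 1.248458°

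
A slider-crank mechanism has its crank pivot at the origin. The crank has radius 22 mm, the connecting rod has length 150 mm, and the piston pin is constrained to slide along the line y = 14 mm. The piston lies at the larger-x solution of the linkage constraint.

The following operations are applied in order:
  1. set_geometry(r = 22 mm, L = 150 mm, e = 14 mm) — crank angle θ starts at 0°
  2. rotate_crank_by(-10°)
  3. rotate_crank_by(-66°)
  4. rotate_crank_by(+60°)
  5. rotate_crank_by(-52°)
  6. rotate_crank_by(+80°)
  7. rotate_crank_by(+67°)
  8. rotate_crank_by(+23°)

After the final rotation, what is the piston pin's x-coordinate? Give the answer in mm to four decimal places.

set_geometry: r = 22 mm, L = 150 mm, e = 14 mm; θ ← 0°
rotate_crank_by(-10°): θ ← 0° -10° = -10°
rotate_crank_by(-66°): θ ← -10° -66° = -76°
rotate_crank_by(+60°): θ ← -76° +60° = -16°
rotate_crank_by(-52°): θ ← -16° -52° = -68°
rotate_crank_by(+80°): θ ← -68° +80° = 12°
rotate_crank_by(+67°): θ ← 12° +67° = 79°
rotate_crank_by(+23°): θ ← 79° +23° = 102°
crank pin P = (r cos θ, r sin θ) = (-4.574057, 21.519247)
h = r sin θ − e = 21.519247 − 14 = 7.519247
x = r cos θ + √(L² − h²) = -4.574057 + √(22500.0 − 56.5391) = -4.574057 + 149.811418 = 145.237361

145.2374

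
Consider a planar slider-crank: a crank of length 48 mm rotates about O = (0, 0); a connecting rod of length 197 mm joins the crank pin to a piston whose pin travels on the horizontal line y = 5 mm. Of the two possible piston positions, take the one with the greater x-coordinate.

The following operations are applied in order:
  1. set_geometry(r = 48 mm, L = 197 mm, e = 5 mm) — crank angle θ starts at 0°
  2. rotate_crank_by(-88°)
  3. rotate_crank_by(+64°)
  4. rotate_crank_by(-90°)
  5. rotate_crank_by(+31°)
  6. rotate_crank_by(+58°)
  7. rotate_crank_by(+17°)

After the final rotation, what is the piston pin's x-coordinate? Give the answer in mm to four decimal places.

set_geometry: r = 48 mm, L = 197 mm, e = 5 mm; θ ← 0°
rotate_crank_by(-88°): θ ← 0° -88° = -88°
rotate_crank_by(+64°): θ ← -88° +64° = -24°
rotate_crank_by(-90°): θ ← -24° -90° = -114°
rotate_crank_by(+31°): θ ← -114° +31° = -83°
rotate_crank_by(+58°): θ ← -83° +58° = -25°
rotate_crank_by(+17°): θ ← -25° +17° = -8°
crank pin P = (r cos θ, r sin θ) = (47.532867, -6.680309)
h = r sin θ − e = -6.680309 − 5 = -11.680309
x = r cos θ + √(L² − h²) = 47.532867 + √(38809.0 − 136.4296) = 47.532867 + 196.653427 = 244.186294

244.1863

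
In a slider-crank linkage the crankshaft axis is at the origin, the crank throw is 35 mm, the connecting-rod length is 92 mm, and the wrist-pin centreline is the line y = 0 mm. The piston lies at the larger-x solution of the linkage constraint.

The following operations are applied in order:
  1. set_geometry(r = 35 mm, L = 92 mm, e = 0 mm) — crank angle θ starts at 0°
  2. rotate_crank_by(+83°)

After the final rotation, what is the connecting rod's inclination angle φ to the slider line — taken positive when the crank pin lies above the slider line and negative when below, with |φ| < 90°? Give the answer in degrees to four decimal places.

22.1850

set_geometry: r = 35 mm, L = 92 mm, e = 0 mm; θ ← 0°
rotate_crank_by(+83°): θ ← 0° +83° = 83°
crank pin P = (r cos θ, r sin θ) = (4.265427, 34.739115)
h = r sin θ − e = 34.739115 − 0 = 34.739115
sin φ = h / L = 34.739115 / 92 = 0.37759908
φ = arcsin(0.37759908) = 22.185043°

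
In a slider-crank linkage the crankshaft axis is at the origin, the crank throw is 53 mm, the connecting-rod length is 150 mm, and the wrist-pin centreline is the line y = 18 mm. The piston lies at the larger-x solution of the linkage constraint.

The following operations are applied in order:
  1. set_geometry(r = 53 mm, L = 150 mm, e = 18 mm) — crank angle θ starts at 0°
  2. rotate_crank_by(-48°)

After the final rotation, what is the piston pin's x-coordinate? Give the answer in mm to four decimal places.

174.0524

set_geometry: r = 53 mm, L = 150 mm, e = 18 mm; θ ← 0°
rotate_crank_by(-48°): θ ← 0° -48° = -48°
crank pin P = (r cos θ, r sin θ) = (35.463922, -39.386676)
h = r sin θ − e = -39.386676 − 18 = -57.386676
x = r cos θ + √(L² − h²) = 35.463922 + √(22500.0 − 3293.2306) = 35.463922 + 138.588490 = 174.052412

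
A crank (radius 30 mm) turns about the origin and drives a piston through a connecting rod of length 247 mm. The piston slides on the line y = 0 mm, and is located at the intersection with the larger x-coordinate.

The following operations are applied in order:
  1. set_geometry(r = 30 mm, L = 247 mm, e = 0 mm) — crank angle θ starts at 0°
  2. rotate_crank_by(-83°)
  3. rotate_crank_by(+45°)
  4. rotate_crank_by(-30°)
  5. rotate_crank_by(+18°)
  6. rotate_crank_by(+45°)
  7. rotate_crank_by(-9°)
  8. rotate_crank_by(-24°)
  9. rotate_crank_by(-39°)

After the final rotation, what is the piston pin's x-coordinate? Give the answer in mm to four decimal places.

252.0128

set_geometry: r = 30 mm, L = 247 mm, e = 0 mm; θ ← 0°
rotate_crank_by(-83°): θ ← 0° -83° = -83°
rotate_crank_by(+45°): θ ← -83° +45° = -38°
rotate_crank_by(-30°): θ ← -38° -30° = -68°
rotate_crank_by(+18°): θ ← -68° +18° = -50°
rotate_crank_by(+45°): θ ← -50° +45° = -5°
rotate_crank_by(-9°): θ ← -5° -9° = -14°
rotate_crank_by(-24°): θ ← -14° -24° = -38°
rotate_crank_by(-39°): θ ← -38° -39° = -77°
crank pin P = (r cos θ, r sin θ) = (6.748532, -29.231102)
h = r sin θ − e = -29.231102 − 0 = -29.231102
x = r cos θ + √(L² − h²) = 6.748532 + √(61009.0 − 854.4573) = 6.748532 + 245.264230 = 252.012762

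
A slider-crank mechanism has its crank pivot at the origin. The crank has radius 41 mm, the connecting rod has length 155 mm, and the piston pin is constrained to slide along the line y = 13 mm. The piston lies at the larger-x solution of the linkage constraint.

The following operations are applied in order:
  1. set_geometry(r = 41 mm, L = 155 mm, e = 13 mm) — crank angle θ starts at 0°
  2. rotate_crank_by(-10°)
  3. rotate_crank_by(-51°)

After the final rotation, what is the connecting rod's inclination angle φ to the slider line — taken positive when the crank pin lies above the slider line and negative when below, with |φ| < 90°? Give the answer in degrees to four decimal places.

-18.3742

set_geometry: r = 41 mm, L = 155 mm, e = 13 mm; θ ← 0°
rotate_crank_by(-10°): θ ← 0° -10° = -10°
rotate_crank_by(-51°): θ ← -10° -51° = -61°
crank pin P = (r cos θ, r sin θ) = (19.877194, -35.859408)
h = r sin θ − e = -35.859408 − 13 = -48.859408
sin φ = h / L = -48.859408 / 155 = -0.31522199
φ = arcsin(-0.31522199) = -18.374215°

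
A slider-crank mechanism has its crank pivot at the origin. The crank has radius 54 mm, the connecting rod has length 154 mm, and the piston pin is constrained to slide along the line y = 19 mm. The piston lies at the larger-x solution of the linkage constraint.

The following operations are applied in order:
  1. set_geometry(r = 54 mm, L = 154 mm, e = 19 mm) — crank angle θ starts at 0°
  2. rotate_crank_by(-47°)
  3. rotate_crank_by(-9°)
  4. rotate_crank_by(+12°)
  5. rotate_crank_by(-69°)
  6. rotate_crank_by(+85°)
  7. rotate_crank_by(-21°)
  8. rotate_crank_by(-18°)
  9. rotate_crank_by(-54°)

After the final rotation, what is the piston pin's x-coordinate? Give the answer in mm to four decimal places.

111.6641

set_geometry: r = 54 mm, L = 154 mm, e = 19 mm; θ ← 0°
rotate_crank_by(-47°): θ ← 0° -47° = -47°
rotate_crank_by(-9°): θ ← -47° -9° = -56°
rotate_crank_by(+12°): θ ← -56° +12° = -44°
rotate_crank_by(-69°): θ ← -44° -69° = -113°
rotate_crank_by(+85°): θ ← -113° +85° = -28°
rotate_crank_by(-21°): θ ← -28° -21° = -49°
rotate_crank_by(-18°): θ ← -49° -18° = -67°
rotate_crank_by(-54°): θ ← -67° -54° = -121°
crank pin P = (r cos θ, r sin θ) = (-27.812056, -46.287034)
h = r sin θ − e = -46.287034 − 19 = -65.287034
x = r cos θ + √(L² − h²) = -27.812056 + √(23716.0 − 4262.3968) = -27.812056 + 139.476174 = 111.664118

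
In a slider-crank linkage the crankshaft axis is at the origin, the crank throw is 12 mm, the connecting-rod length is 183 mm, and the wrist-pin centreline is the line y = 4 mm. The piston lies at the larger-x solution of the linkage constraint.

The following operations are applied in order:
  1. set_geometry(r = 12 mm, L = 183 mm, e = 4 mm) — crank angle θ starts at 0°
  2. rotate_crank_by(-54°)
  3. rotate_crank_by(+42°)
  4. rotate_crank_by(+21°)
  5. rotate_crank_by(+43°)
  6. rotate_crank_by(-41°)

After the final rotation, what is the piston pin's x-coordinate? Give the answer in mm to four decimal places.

194.7715

set_geometry: r = 12 mm, L = 183 mm, e = 4 mm; θ ← 0°
rotate_crank_by(-54°): θ ← 0° -54° = -54°
rotate_crank_by(+42°): θ ← -54° +42° = -12°
rotate_crank_by(+21°): θ ← -12° +21° = 9°
rotate_crank_by(+43°): θ ← 9° +43° = 52°
rotate_crank_by(-41°): θ ← 52° -41° = 11°
crank pin P = (r cos θ, r sin θ) = (11.779526, 2.289708)
h = r sin θ − e = 2.289708 − 4 = -1.710292
x = r cos θ + √(L² − h²) = 11.779526 + √(33489.0 − 2.9251) = 11.779526 + 182.992008 = 194.771534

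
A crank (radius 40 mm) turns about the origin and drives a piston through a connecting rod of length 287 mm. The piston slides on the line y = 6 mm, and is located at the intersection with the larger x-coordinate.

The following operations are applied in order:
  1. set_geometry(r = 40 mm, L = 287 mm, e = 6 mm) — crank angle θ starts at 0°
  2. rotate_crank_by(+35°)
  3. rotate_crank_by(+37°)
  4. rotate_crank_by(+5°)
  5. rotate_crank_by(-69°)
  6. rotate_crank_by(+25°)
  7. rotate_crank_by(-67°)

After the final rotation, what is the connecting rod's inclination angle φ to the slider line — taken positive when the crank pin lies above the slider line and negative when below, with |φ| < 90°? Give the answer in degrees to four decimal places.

set_geometry: r = 40 mm, L = 287 mm, e = 6 mm; θ ← 0°
rotate_crank_by(+35°): θ ← 0° +35° = 35°
rotate_crank_by(+37°): θ ← 35° +37° = 72°
rotate_crank_by(+5°): θ ← 72° +5° = 77°
rotate_crank_by(-69°): θ ← 77° -69° = 8°
rotate_crank_by(+25°): θ ← 8° +25° = 33°
rotate_crank_by(-67°): θ ← 33° -67° = -34°
crank pin P = (r cos θ, r sin θ) = (33.161503, -22.367716)
h = r sin θ − e = -22.367716 − 6 = -28.367716
sin φ = h / L = -28.367716 / 287 = -0.09884222
φ = arcsin(-0.09884222) = -5.672504°

-5.6725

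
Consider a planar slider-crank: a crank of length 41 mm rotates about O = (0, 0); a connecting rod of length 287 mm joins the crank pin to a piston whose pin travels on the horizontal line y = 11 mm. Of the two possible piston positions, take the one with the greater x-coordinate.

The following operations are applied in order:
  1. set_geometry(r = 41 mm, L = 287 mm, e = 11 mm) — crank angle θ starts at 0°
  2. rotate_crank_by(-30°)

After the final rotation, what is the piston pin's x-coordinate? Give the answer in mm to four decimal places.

set_geometry: r = 41 mm, L = 287 mm, e = 11 mm; θ ← 0°
rotate_crank_by(-30°): θ ← 0° -30° = -30°
crank pin P = (r cos θ, r sin θ) = (35.507042, -20.500000)
h = r sin θ − e = -20.500000 − 11 = -31.500000
x = r cos θ + √(L² − h²) = 35.507042 + √(82369.0 − 992.2500) = 35.507042 + 285.266104 = 320.773145

320.7731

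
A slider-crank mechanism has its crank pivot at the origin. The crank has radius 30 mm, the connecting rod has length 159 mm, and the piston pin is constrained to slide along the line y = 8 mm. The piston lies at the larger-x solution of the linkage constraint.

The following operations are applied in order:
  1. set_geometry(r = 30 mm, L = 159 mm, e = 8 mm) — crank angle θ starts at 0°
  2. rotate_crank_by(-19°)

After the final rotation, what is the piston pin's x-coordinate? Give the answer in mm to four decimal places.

set_geometry: r = 30 mm, L = 159 mm, e = 8 mm; θ ← 0°
rotate_crank_by(-19°): θ ← 0° -19° = -19°
crank pin P = (r cos θ, r sin θ) = (28.365557, -9.767045)
h = r sin θ − e = -9.767045 − 8 = -17.767045
x = r cos θ + √(L² − h²) = 28.365557 + √(25281.0 − 315.6679) = 28.365557 + 158.004216 = 186.369773

186.3698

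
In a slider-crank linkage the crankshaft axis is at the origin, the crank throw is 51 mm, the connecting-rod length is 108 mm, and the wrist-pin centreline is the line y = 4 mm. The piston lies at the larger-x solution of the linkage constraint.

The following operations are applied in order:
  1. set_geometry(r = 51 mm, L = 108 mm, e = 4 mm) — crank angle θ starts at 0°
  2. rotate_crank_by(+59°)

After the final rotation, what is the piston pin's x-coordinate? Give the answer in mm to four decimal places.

126.6994

set_geometry: r = 51 mm, L = 108 mm, e = 4 mm; θ ← 0°
rotate_crank_by(+59°): θ ← 0° +59° = 59°
crank pin P = (r cos θ, r sin θ) = (26.266942, 43.715532)
h = r sin θ − e = 43.715532 − 4 = 39.715532
x = r cos θ + √(L² − h²) = 26.266942 + √(11664.0 − 1577.3235) = 26.266942 + 100.432447 = 126.699389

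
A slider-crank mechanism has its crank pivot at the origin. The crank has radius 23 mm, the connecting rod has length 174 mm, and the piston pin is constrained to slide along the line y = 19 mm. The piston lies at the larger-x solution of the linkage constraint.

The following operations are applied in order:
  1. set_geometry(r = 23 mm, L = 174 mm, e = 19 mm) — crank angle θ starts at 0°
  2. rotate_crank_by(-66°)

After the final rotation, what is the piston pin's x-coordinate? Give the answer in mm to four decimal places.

178.6921

set_geometry: r = 23 mm, L = 174 mm, e = 19 mm; θ ← 0°
rotate_crank_by(-66°): θ ← 0° -66° = -66°
crank pin P = (r cos θ, r sin θ) = (9.354943, -21.011546)
h = r sin θ − e = -21.011546 − 19 = -40.011546
x = r cos θ + √(L² − h²) = 9.354943 + √(30276.0 − 1600.9238) = 9.354943 + 169.337167 = 178.692110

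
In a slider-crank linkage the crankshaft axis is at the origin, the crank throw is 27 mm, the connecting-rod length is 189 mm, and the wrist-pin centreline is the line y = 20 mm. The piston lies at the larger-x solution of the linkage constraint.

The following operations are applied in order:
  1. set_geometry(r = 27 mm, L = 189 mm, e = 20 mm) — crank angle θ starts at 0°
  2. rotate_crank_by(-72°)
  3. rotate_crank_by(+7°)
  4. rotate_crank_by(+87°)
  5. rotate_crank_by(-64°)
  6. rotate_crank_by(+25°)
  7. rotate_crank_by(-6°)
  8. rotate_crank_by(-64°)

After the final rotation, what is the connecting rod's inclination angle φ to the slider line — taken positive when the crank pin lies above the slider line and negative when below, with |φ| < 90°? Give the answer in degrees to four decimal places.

-14.3877

set_geometry: r = 27 mm, L = 189 mm, e = 20 mm; θ ← 0°
rotate_crank_by(-72°): θ ← 0° -72° = -72°
rotate_crank_by(+7°): θ ← -72° +7° = -65°
rotate_crank_by(+87°): θ ← -65° +87° = 22°
rotate_crank_by(-64°): θ ← 22° -64° = -42°
rotate_crank_by(+25°): θ ← -42° +25° = -17°
rotate_crank_by(-6°): θ ← -17° -6° = -23°
rotate_crank_by(-64°): θ ← -23° -64° = -87°
crank pin P = (r cos θ, r sin θ) = (1.413071, -26.962997)
h = r sin θ − e = -26.962997 − 20 = -46.962997
sin φ = h / L = -46.962997 / 189 = -0.24848147
φ = arcsin(-0.24848147) = -14.387671°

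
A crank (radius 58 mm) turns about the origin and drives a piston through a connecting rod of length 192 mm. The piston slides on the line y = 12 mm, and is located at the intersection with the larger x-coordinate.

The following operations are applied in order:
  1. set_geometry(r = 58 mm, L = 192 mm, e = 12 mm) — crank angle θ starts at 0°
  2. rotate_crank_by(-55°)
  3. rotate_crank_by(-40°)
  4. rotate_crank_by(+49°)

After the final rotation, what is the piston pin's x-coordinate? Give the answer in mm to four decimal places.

set_geometry: r = 58 mm, L = 192 mm, e = 12 mm; θ ← 0°
rotate_crank_by(-55°): θ ← 0° -55° = -55°
rotate_crank_by(-40°): θ ← -55° -40° = -95°
rotate_crank_by(+49°): θ ← -95° +49° = -46°
crank pin P = (r cos θ, r sin θ) = (40.290185, -41.721708)
h = r sin θ − e = -41.721708 − 12 = -53.721708
x = r cos θ + √(L² − h²) = 40.290185 + √(36864.0 − 2886.0220) = 40.290185 + 184.331164 = 224.621350

224.6213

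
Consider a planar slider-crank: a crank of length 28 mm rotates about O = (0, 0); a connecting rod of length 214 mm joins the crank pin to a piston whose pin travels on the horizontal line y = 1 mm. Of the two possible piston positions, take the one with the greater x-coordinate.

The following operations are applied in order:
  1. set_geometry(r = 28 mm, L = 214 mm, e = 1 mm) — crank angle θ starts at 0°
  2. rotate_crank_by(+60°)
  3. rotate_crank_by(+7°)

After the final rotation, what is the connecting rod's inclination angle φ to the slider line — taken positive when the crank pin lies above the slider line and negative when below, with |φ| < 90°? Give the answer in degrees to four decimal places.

set_geometry: r = 28 mm, L = 214 mm, e = 1 mm; θ ← 0°
rotate_crank_by(+60°): θ ← 0° +60° = 60°
rotate_crank_by(+7°): θ ← 60° +7° = 67°
crank pin P = (r cos θ, r sin θ) = (10.940472, 25.774136)
h = r sin θ − e = 25.774136 − 1 = 24.774136
sin φ = h / L = 24.774136 / 214 = 0.11576699
φ = arcsin(0.11576699) = 6.647866°

6.6479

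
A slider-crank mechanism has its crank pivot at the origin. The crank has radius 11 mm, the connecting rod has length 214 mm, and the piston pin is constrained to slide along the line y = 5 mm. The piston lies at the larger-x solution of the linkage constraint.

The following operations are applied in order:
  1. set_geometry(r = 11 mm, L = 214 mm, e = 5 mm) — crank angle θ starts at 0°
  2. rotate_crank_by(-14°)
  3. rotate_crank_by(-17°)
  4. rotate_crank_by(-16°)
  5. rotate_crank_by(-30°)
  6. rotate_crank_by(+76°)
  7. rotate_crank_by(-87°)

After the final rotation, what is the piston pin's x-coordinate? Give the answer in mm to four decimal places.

213.7854

set_geometry: r = 11 mm, L = 214 mm, e = 5 mm; θ ← 0°
rotate_crank_by(-14°): θ ← 0° -14° = -14°
rotate_crank_by(-17°): θ ← -14° -17° = -31°
rotate_crank_by(-16°): θ ← -31° -16° = -47°
rotate_crank_by(-30°): θ ← -47° -30° = -77°
rotate_crank_by(+76°): θ ← -77° +76° = -1°
rotate_crank_by(-87°): θ ← -1° -87° = -88°
crank pin P = (r cos θ, r sin θ) = (0.383894, -10.993299)
h = r sin θ − e = -10.993299 − 5 = -15.993299
x = r cos θ + √(L² − h²) = 0.383894 + √(45796.0 − 255.7856) = 0.383894 + 213.401533 = 213.785428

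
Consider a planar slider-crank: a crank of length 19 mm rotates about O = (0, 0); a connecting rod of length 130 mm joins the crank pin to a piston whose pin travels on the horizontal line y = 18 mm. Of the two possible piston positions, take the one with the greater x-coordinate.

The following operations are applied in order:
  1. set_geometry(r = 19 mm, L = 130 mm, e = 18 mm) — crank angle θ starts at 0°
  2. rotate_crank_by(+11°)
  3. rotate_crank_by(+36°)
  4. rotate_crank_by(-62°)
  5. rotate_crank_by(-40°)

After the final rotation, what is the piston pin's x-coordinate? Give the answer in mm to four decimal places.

136.4904

set_geometry: r = 19 mm, L = 130 mm, e = 18 mm; θ ← 0°
rotate_crank_by(+11°): θ ← 0° +11° = 11°
rotate_crank_by(+36°): θ ← 11° +36° = 47°
rotate_crank_by(-62°): θ ← 47° -62° = -15°
rotate_crank_by(-40°): θ ← -15° -40° = -55°
crank pin P = (r cos θ, r sin θ) = (10.897952, -15.563889)
h = r sin θ − e = -15.563889 − 18 = -33.563889
x = r cos θ + √(L² − h²) = 10.897952 + √(16900.0 − 1126.5346) = 10.897952 + 125.592457 = 136.490410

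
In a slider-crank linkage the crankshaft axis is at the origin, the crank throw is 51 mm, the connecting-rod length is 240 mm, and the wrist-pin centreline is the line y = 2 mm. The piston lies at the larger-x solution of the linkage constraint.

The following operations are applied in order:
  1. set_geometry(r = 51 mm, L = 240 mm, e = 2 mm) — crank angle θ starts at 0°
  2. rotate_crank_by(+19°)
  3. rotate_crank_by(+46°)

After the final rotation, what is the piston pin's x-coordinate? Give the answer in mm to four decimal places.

set_geometry: r = 51 mm, L = 240 mm, e = 2 mm; θ ← 0°
rotate_crank_by(+19°): θ ← 0° +19° = 19°
rotate_crank_by(+46°): θ ← 19° +46° = 65°
crank pin P = (r cos θ, r sin θ) = (21.553531, 46.221697)
h = r sin θ − e = 46.221697 − 2 = 44.221697
x = r cos θ + √(L² − h²) = 21.553531 + √(57600.0 − 1955.5585) = 21.553531 + 235.890741 = 257.444272

257.4443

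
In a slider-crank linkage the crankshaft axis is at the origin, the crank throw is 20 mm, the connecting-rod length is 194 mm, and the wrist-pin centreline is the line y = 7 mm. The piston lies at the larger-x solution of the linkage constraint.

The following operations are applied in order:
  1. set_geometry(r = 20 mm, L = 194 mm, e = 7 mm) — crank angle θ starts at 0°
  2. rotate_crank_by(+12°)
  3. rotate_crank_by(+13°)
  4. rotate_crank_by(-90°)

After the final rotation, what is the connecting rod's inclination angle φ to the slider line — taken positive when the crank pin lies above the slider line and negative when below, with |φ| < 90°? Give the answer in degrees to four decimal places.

-7.4416

set_geometry: r = 20 mm, L = 194 mm, e = 7 mm; θ ← 0°
rotate_crank_by(+12°): θ ← 0° +12° = 12°
rotate_crank_by(+13°): θ ← 12° +13° = 25°
rotate_crank_by(-90°): θ ← 25° -90° = -65°
crank pin P = (r cos θ, r sin θ) = (8.452365, -18.126156)
h = r sin θ − e = -18.126156 − 7 = -25.126156
sin φ = h / L = -25.126156 / 194 = -0.12951627
φ = arcsin(-0.12951627) = -7.441640°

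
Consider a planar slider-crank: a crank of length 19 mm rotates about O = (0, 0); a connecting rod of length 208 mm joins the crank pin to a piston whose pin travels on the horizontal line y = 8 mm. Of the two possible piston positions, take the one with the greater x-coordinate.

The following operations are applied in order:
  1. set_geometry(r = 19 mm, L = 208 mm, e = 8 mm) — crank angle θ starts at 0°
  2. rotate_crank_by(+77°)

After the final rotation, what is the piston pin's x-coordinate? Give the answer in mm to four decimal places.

set_geometry: r = 19 mm, L = 208 mm, e = 8 mm; θ ← 0°
rotate_crank_by(+77°): θ ← 0° +77° = 77°
crank pin P = (r cos θ, r sin θ) = (4.274070, 18.513031)
h = r sin θ − e = 18.513031 − 8 = 10.513031
x = r cos θ + √(L² − h²) = 4.274070 + √(43264.0 − 110.5238) = 4.274070 + 207.734148 = 212.008218

212.0082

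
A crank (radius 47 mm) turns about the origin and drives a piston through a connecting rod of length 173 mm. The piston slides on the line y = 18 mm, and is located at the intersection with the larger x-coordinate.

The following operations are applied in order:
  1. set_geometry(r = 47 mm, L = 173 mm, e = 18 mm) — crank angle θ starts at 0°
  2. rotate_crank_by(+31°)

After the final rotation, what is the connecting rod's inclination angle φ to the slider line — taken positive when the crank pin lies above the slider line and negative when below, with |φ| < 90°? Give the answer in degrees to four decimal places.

2.0561

set_geometry: r = 47 mm, L = 173 mm, e = 18 mm; θ ← 0°
rotate_crank_by(+31°): θ ← 0° +31° = 31°
crank pin P = (r cos θ, r sin θ) = (40.286863, 24.206790)
h = r sin θ − e = 24.206790 − 18 = 6.206790
sin φ = h / L = 6.206790 / 173 = 0.03587740
φ = arcsin(0.03587740) = 2.056065°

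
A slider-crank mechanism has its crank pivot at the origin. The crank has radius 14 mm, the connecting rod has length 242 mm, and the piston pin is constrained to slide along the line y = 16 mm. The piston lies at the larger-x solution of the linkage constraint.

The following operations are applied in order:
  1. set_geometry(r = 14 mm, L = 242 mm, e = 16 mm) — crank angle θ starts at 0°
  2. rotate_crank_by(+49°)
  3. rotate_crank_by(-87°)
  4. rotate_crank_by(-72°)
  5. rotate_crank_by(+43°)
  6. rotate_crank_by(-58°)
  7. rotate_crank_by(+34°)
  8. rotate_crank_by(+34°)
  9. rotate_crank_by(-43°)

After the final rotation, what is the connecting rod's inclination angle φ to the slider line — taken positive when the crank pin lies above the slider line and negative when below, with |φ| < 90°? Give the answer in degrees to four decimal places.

set_geometry: r = 14 mm, L = 242 mm, e = 16 mm; θ ← 0°
rotate_crank_by(+49°): θ ← 0° +49° = 49°
rotate_crank_by(-87°): θ ← 49° -87° = -38°
rotate_crank_by(-72°): θ ← -38° -72° = -110°
rotate_crank_by(+43°): θ ← -110° +43° = -67°
rotate_crank_by(-58°): θ ← -67° -58° = -125°
rotate_crank_by(+34°): θ ← -125° +34° = -91°
rotate_crank_by(+34°): θ ← -91° +34° = -57°
rotate_crank_by(-43°): θ ← -57° -43° = -100°
crank pin P = (r cos θ, r sin θ) = (-2.431074, -13.787309)
h = r sin θ − e = -13.787309 − 16 = -29.787309
sin φ = h / L = -29.787309 / 242 = -0.12308805
φ = arcsin(-0.12308805) = -7.070357°

-7.0704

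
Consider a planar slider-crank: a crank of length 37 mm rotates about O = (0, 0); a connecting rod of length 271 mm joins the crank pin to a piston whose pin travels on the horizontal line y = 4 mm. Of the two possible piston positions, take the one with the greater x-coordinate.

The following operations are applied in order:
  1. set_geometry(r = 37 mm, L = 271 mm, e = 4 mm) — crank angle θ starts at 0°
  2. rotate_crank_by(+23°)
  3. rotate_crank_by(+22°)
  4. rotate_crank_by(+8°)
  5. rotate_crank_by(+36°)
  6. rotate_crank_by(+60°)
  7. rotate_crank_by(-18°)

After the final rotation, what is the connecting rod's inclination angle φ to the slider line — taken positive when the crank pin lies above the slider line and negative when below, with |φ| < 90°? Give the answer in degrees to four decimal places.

5.0647

set_geometry: r = 37 mm, L = 271 mm, e = 4 mm; θ ← 0°
rotate_crank_by(+23°): θ ← 0° +23° = 23°
rotate_crank_by(+22°): θ ← 23° +22° = 45°
rotate_crank_by(+8°): θ ← 45° +8° = 53°
rotate_crank_by(+36°): θ ← 53° +36° = 89°
rotate_crank_by(+60°): θ ← 89° +60° = 149°
rotate_crank_by(-18°): θ ← 149° -18° = 131°
crank pin P = (r cos θ, r sin θ) = (-24.274184, 27.924254)
h = r sin θ − e = 27.924254 − 4 = 23.924254
sin φ = h / L = 23.924254 / 271 = 0.08828138
φ = arcsin(0.08828138) = 5.064744°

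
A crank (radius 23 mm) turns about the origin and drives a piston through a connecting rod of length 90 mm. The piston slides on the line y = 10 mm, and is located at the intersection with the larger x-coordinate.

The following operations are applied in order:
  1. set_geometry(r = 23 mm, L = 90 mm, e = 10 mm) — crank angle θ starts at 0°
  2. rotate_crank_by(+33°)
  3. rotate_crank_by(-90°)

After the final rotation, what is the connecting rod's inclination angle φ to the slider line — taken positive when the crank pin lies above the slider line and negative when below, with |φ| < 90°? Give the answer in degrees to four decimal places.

set_geometry: r = 23 mm, L = 90 mm, e = 10 mm; θ ← 0°
rotate_crank_by(+33°): θ ← 0° +33° = 33°
rotate_crank_by(-90°): θ ← 33° -90° = -57°
crank pin P = (r cos θ, r sin θ) = (12.526698, -19.289423)
h = r sin θ − e = -19.289423 − 10 = -29.289423
sin φ = h / L = -29.289423 / 90 = -0.32543803
φ = arcsin(-0.32543803) = -18.992115°

-18.9921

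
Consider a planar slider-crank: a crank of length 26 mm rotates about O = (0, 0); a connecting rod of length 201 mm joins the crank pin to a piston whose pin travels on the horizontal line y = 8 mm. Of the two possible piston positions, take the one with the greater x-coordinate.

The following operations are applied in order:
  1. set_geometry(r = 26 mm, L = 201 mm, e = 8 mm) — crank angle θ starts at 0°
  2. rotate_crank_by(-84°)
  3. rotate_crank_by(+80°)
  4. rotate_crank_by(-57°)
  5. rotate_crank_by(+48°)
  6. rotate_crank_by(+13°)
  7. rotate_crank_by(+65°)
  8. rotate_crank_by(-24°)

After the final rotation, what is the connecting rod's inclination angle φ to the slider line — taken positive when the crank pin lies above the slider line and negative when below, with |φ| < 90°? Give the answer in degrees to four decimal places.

set_geometry: r = 26 mm, L = 201 mm, e = 8 mm; θ ← 0°
rotate_crank_by(-84°): θ ← 0° -84° = -84°
rotate_crank_by(+80°): θ ← -84° +80° = -4°
rotate_crank_by(-57°): θ ← -4° -57° = -61°
rotate_crank_by(+48°): θ ← -61° +48° = -13°
rotate_crank_by(+13°): θ ← -13° +13° = 0°
rotate_crank_by(+65°): θ ← 0° +65° = 65°
rotate_crank_by(-24°): θ ← 65° -24° = 41°
crank pin P = (r cos θ, r sin θ) = (19.622449, 17.057535)
h = r sin θ − e = 17.057535 − 8 = 9.057535
sin φ = h / L = 9.057535 / 201 = 0.04506236
φ = arcsin(0.04506236) = 2.582758°

2.5828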